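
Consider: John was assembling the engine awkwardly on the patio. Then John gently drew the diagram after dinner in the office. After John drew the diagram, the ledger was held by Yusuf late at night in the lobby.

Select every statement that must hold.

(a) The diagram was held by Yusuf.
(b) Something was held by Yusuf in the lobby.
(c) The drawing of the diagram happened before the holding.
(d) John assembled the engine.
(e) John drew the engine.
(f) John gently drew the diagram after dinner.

(a) Not entailed — Yusuf held the ledger, not the diagram; the diagram belongs to the drawing event.
(b) Entailed — every conjunct here is already in the original holding event.
(c) Entailed — the narrative places the drawing before the holding.
(d) Not entailed — 'was assembling' is progressive on an accomplishment; it does not entail the completed 'assembled'.
(e) Not entailed — John drew the diagram, not the engine; the engine belongs to the assembling event.
(f) Entailed — dropping 'in the office' leaves a sub-description the original still satisfies.

(b), (c), (f)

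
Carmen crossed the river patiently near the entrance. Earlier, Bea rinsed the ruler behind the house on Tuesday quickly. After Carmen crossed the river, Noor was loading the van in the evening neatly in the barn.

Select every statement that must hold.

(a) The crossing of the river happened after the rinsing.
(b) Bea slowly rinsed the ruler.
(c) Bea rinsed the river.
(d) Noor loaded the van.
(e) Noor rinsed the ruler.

(a) Entailed — the narrative places the rinsing before the crossing.
(b) Not entailed — 'slowly' adds a manner not in (and inconsistent with) the original.
(c) Not entailed — Bea rinsed the ruler, not the river; the river belongs to the crossing event.
(d) Not entailed — 'was loading' is progressive on an accomplishment; it does not entail the completed 'loaded'.
(e) Not entailed — the passage has Bea rinsing the ruler, not Noor.

(a)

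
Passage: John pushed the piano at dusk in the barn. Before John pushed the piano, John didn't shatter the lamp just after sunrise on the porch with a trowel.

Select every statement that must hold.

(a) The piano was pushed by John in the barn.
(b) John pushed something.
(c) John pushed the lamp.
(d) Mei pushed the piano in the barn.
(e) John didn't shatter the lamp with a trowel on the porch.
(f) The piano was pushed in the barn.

(a), (b), (f)

(a) Entailed — the original entails any weakening of itself; this just drops 'at dusk'.
(b) Entailed — the original entails any weakening of itself; this just drops 'at dusk', 'in the barn' and generalizes the patient.
(c) Not entailed — John pushed the piano, not the lamp; the lamp belongs to the shattering event.
(d) Not entailed — the passage has John pushing the piano, not Mei.
(e) Not entailed — dropping 'just after sunrise' under negation is not valid — the original leaves open that John shattered the lamp some other way.
(f) Entailed — this follows by dropping conjuncts from the pushing event's description.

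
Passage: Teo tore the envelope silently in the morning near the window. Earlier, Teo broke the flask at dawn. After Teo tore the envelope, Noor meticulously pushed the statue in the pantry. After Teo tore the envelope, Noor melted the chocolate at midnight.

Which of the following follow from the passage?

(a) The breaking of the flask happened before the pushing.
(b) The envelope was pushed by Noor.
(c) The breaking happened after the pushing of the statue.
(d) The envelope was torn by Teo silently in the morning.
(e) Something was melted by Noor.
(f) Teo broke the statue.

(a), (d), (e)

(a) Entailed — the narrative places the breaking before the pushing.
(b) Not entailed — Noor pushed the statue, not the envelope; the envelope belongs to the tearing event.
(c) Not entailed — the narrative places the breaking before the pushing, not after.
(d) Entailed — dropping 'near the window' leaves a sub-description the original still satisfies.
(e) Entailed — the original entails any weakening of itself; this just drops 'at midnight' and generalizes the patient.
(f) Not entailed — Teo broke the flask, not the statue; the statue belongs to the pushing event.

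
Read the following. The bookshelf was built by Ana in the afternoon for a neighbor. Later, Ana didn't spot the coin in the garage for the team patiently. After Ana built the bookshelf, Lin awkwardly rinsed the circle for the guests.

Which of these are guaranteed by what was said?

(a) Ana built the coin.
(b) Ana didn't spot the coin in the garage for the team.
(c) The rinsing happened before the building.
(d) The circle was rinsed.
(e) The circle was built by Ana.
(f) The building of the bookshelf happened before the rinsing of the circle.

(d), (f)

(a) Not entailed — Ana built the bookshelf, not the coin; the coin belongs to the spotting event.
(b) Not entailed — dropping 'patiently' under negation is not valid — the original leaves open that Ana spotted the coin some other way.
(c) Not entailed — the narrative places the building before the rinsing, not after.
(d) Entailed — the original entails any weakening of itself; this just drops 'for the guests', 'awkwardly' and generalizes the agent.
(e) Not entailed — Ana built the bookshelf, not the circle; the circle belongs to the rinsing event.
(f) Entailed — the narrative places the building before the rinsing.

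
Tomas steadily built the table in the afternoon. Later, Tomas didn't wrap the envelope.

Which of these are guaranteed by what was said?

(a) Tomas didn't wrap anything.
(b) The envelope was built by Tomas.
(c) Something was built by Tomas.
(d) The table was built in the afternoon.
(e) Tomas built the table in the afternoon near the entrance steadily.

(a) Not entailed — the original only denies this specific event; Tomas may have wrapped something else.
(b) Not entailed — Tomas built the table, not the envelope; the envelope belongs to the wrapping event.
(c) Entailed — the original entails any weakening of itself; this just drops 'in the afternoon', 'steadily' and generalizes the patient.
(d) Entailed — this follows by dropping conjuncts from the building event's description.
(e) Not entailed — 'near the entrance' adds information not in the original event.

(c), (d)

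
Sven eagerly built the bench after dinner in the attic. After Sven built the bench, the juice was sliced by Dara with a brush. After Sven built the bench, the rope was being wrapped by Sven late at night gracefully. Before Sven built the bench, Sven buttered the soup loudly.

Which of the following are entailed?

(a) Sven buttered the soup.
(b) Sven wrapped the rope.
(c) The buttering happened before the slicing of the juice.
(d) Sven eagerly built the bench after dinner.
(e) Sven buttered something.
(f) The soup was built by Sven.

(a) Entailed — this follows by dropping conjuncts from the buttering event's description.
(b) Not entailed — 'was wrapping' is progressive on an accomplishment; it does not entail the completed 'wrapped'.
(c) Entailed — the narrative places the buttering before the slicing.
(d) Entailed — this follows by dropping conjuncts from the building event's description.
(e) Entailed — dropping 'loudly' and generalizing the patient leaves a sub-description the original still satisfies.
(f) Not entailed — Sven built the bench, not the soup; the soup belongs to the buttering event.

(a), (c), (d), (e)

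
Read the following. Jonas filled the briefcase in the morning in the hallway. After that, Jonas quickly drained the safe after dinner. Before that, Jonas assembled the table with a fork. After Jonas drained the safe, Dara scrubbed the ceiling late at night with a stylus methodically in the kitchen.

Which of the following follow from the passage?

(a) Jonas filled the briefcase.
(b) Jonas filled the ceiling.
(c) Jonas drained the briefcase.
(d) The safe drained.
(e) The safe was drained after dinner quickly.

(a), (d), (e)

(a) Entailed — dropping 'in the hallway', 'in the morning' leaves a sub-description the original still satisfies.
(b) Not entailed — Jonas filled the briefcase, not the ceiling; the ceiling belongs to the scrubbing event.
(c) Not entailed — Jonas drained the safe, not the briefcase; the briefcase belongs to the filling event.
(d) Entailed — 'Jonas drained the safe' is causative; it entails the inchoative 'the safe drained'.
(e) Entailed — the original entails any weakening of itself; this just generalizes the agent.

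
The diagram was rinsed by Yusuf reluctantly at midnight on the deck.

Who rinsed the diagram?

Yusuf

'Yusuf' marks the agent of the rinsing event.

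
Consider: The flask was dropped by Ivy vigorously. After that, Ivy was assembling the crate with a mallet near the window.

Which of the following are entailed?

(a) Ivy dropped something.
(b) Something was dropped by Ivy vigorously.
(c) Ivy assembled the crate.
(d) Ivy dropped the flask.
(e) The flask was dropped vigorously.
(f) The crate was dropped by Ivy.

(a) Entailed — the original entails any weakening of itself; this just drops 'vigorously' and generalizes the patient.
(b) Entailed — the original entails any weakening of itself; this just generalizes the patient.
(c) Not entailed — 'was assembling' is progressive on an accomplishment; it does not entail the completed 'assembled'.
(d) Entailed — dropping 'vigorously' leaves a sub-description the original still satisfies.
(e) Entailed — generalizing the agent leaves a sub-description the original still satisfies.
(f) Not entailed — Ivy dropped the flask, not the crate; the crate belongs to the assembling event.

(a), (b), (d), (e)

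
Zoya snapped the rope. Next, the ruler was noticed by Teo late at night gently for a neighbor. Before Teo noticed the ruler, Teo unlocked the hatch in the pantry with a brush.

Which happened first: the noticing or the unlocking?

the unlocking

The connectives place the unlocking before the noticing.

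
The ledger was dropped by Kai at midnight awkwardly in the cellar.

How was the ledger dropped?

'awkwardly' marks the manner of the dropping event.

awkwardly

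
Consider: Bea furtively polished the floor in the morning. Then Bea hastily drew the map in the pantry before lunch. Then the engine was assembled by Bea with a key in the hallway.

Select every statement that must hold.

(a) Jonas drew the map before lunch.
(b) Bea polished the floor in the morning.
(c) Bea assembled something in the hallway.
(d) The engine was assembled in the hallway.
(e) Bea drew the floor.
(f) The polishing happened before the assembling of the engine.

(b), (c), (d), (f)

(a) Not entailed — the passage has Bea drawing the map, not Jonas.
(b) Entailed — this follows by dropping conjuncts from the polishing event's description.
(c) Entailed — every conjunct here is already in the original assembling event.
(d) Entailed — this follows by dropping conjuncts from the assembling event's description.
(e) Not entailed — Bea drew the map, not the floor; the floor belongs to the polishing event.
(f) Entailed — the narrative places the polishing before the assembling.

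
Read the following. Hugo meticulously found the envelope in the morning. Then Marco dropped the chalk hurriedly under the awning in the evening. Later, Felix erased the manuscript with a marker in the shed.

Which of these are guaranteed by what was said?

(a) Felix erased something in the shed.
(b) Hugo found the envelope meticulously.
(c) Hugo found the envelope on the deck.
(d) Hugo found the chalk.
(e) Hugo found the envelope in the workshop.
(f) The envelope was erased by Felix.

(a) Entailed — the original entails any weakening of itself; this just drops 'with a marker' and generalizes the patient.
(b) Entailed — the original entails any weakening of itself; this just drops 'in the morning'.
(c) Not entailed — 'on the deck' adds information not in the original event.
(d) Not entailed — Hugo found the envelope, not the chalk; the chalk belongs to the dropping event.
(e) Not entailed — 'in the workshop' adds information not in the original event.
(f) Not entailed — Felix erased the manuscript, not the envelope; the envelope belongs to the finding event.

(a), (b)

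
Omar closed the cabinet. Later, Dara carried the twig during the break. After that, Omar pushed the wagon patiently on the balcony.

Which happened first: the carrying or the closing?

The connectives place the closing before the carrying.

the closing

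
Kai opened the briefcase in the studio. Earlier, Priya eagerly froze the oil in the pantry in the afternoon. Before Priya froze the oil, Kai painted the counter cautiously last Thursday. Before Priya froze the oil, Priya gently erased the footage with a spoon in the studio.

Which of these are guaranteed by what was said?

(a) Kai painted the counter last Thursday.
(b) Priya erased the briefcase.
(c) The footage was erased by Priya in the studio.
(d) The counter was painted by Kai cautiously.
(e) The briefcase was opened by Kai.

(a) Entailed — the original entails any weakening of itself; this just drops 'cautiously'.
(b) Not entailed — Priya erased the footage, not the briefcase; the briefcase belongs to the opening event.
(c) Entailed — the original entails any weakening of itself; this just drops 'with a spoon', 'gently'.
(d) Entailed — dropping 'last Thursday' leaves a sub-description the original still satisfies.
(e) Entailed — every conjunct here is already in the original opening event.

(a), (c), (d), (e)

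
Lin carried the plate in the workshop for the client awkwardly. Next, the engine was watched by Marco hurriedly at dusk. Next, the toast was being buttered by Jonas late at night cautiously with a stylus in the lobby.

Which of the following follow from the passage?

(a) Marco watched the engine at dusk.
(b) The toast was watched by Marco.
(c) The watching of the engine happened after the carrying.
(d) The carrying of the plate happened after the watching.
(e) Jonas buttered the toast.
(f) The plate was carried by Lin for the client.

(a) Entailed — the original entails any weakening of itself; this just drops 'hurriedly'.
(b) Not entailed — Marco watched the engine, not the toast; the toast belongs to the buttering event.
(c) Entailed — the narrative places the carrying before the watching.
(d) Not entailed — the narrative places the carrying before the watching, not after.
(e) Not entailed — 'was buttering' is progressive on an accomplishment; it does not entail the completed 'buttered'.
(f) Entailed — this follows by dropping conjuncts from the carrying event's description.

(a), (c), (f)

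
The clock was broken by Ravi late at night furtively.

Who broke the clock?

'Ravi' marks the agent of the breaking event.

Ravi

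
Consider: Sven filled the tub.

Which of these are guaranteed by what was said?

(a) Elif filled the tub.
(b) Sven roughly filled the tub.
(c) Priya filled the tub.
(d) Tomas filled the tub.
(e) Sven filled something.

(e)

(a) Not entailed — the passage has Sven filling the tub, not Elif.
(b) Not entailed — 'roughly' adds information not in the original event.
(c) Not entailed — the passage has Sven filling the tub, not Priya.
(d) Not entailed — the passage has Sven filling the tub, not Tomas.
(e) Entailed — generalizing the patient leaves a sub-description the original still satisfies.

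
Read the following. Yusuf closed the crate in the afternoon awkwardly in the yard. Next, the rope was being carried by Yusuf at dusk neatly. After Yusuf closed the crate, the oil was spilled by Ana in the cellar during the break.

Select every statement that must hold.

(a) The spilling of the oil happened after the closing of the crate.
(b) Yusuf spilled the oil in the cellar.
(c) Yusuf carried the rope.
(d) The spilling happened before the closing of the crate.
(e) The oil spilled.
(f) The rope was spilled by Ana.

(a), (c), (e)

(a) Entailed — the narrative places the closing before the spilling.
(b) Not entailed — the passage has Ana spilling the oil, not Yusuf.
(c) Entailed — 'carry' is an activity; 'was carrying' entails that some carrying happened, so 'carried' holds.
(d) Not entailed — the narrative places the closing before the spilling, not after.
(e) Entailed — 'Ana spilled the oil' is causative; it entails the inchoative 'the oil spilled'.
(f) Not entailed — Ana spilled the oil, not the rope; the rope belongs to the carrying event.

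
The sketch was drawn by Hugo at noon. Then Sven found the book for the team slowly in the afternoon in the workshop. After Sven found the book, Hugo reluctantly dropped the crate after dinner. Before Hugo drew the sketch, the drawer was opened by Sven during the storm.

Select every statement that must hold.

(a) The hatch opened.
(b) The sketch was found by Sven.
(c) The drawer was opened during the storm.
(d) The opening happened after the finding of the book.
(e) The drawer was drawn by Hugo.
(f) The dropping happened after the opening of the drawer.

(a) Not entailed — the drawer is what opened, not the hatch.
(b) Not entailed — Sven found the book, not the sketch; the sketch belongs to the drawing event.
(c) Entailed — the original entails any weakening of itself; this just generalizes the agent.
(d) Not entailed — the narrative places the opening before the finding, not after.
(e) Not entailed — Hugo drew the sketch, not the drawer; the drawer belongs to the opening event.
(f) Entailed — the narrative places the opening before the dropping.

(c), (f)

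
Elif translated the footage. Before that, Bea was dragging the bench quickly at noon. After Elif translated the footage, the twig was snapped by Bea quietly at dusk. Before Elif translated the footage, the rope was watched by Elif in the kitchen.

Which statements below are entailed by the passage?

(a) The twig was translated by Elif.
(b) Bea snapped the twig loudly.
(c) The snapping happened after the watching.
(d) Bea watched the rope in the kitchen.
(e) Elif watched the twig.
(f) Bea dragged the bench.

(a) Not entailed — Elif translated the footage, not the twig; the twig belongs to the snapping event.
(b) Not entailed — 'loudly' adds a manner not in (and inconsistent with) the original.
(c) Entailed — the narrative places the watching before the snapping.
(d) Not entailed — the passage has Elif watching the rope, not Bea.
(e) Not entailed — Elif watched the rope, not the twig; the twig belongs to the snapping event.
(f) Entailed — 'drag' is an activity; 'was dragging' entails that some dragging happened, so 'dragged' holds.

(c), (f)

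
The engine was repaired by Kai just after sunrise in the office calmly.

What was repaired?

'the engine' marks the patient of the repairing event.

the engine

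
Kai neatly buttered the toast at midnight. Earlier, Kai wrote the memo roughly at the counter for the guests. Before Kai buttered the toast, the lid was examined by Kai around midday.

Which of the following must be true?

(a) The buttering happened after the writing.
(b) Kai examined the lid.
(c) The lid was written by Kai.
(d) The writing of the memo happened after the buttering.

(a) Entailed — the narrative places the writing before the buttering.
(b) Entailed — this follows by dropping conjuncts from the examining event's description.
(c) Not entailed — Kai wrote the memo, not the lid; the lid belongs to the examining event.
(d) Not entailed — the narrative places the writing before the buttering, not after.

(a), (b)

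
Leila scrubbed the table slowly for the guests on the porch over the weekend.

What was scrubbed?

the table

'the table' marks the patient of the scrubbing event.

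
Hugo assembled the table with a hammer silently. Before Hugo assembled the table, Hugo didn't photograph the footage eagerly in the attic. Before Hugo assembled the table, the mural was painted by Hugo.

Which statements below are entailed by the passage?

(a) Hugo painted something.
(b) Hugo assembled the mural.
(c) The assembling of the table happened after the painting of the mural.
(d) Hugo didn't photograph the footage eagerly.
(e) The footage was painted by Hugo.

(a) Entailed — this follows by dropping conjuncts from the painting event's description.
(b) Not entailed — Hugo assembled the table, not the mural; the mural belongs to the painting event.
(c) Entailed — the narrative places the painting before the assembling.
(d) Not entailed — dropping 'in the attic' under negation is not valid — the original leaves open that Hugo photographed the footage some other way.
(e) Not entailed — Hugo painted the mural, not the footage; the footage belongs to the photographing event.

(a), (c)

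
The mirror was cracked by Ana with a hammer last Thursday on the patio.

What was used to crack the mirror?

'with a hammer' marks the instrument of the cracking event.

a hammer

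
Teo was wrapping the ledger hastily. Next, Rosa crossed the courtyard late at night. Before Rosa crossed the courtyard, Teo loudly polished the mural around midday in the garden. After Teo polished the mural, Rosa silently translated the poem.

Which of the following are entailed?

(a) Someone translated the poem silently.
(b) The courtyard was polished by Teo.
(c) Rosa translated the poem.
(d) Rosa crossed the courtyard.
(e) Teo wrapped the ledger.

(a), (c), (d)

(a) Entailed — this follows by dropping conjuncts from the translating event's description.
(b) Not entailed — Teo polished the mural, not the courtyard; the courtyard belongs to the crossing event.
(c) Entailed — every conjunct here is already in the original translating event.
(d) Entailed — dropping 'late at night' leaves a sub-description the original still satisfies.
(e) Not entailed — 'was wrapping' is progressive on an accomplishment; it does not entail the completed 'wrapped'.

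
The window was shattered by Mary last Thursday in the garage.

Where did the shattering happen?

'in the garage' marks the location of the shattering event.

in the garage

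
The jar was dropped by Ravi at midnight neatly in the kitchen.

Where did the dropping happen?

in the kitchen

'in the kitchen' marks the location of the dropping event.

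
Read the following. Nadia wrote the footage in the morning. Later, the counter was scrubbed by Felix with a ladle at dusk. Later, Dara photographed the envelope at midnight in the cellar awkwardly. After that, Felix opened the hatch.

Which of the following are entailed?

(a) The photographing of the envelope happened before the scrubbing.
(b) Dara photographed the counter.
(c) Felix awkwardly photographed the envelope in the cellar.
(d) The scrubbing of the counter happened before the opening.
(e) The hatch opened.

(a) Not entailed — the narrative places the scrubbing before the photographing, not after.
(b) Not entailed — Dara photographed the envelope, not the counter; the counter belongs to the scrubbing event.
(c) Not entailed — the passage has Dara photographing the envelope, not Felix.
(d) Entailed — the narrative places the scrubbing before the opening.
(e) Entailed — 'Felix opened the hatch' is causative; it entails the inchoative 'the hatch opened'.

(d), (e)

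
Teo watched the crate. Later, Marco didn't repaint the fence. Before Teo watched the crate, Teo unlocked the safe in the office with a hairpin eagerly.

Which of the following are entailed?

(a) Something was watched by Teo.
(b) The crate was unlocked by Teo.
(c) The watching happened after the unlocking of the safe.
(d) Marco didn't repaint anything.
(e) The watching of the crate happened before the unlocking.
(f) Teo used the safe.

(a), (c)

(a) Entailed — the original entails any weakening of itself; this just generalizes the patient.
(b) Not entailed — Teo unlocked the safe, not the crate; the crate belongs to the watching event.
(c) Entailed — the narrative places the unlocking before the watching.
(d) Not entailed — the original only denies this specific event; Marco may have repainted something else.
(e) Not entailed — the narrative places the unlocking before the watching, not after.
(f) Not entailed — the safe is the patient, not an instrument — Teo used a hairpin.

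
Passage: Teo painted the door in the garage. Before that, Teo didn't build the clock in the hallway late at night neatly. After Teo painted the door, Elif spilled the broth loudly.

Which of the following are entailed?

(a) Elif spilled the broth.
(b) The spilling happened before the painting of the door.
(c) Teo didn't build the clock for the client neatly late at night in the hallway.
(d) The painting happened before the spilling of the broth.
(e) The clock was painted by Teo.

(a) Entailed — every conjunct here is already in the original spilling event.
(b) Not entailed — the narrative places the painting before the spilling, not after.
(c) Entailed — under negation, adding a further restriction is entailed: if no such building event occurred, none occurred for the client either.
(d) Entailed — the narrative places the painting before the spilling.
(e) Not entailed — Teo painted the door, not the clock; the clock belongs to the building event.

(a), (c), (d)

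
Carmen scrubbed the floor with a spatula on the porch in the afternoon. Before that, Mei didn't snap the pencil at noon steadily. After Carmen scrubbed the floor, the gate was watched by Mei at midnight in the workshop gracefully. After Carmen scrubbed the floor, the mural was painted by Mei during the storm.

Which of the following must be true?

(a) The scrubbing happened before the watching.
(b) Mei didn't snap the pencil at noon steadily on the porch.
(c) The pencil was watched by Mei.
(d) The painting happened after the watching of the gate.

(a) Entailed — the narrative places the scrubbing before the watching.
(b) Entailed — under negation, adding a further restriction is entailed: if no such snapping event occurred, none occurred on the porch either.
(c) Not entailed — Mei watched the gate, not the pencil; the pencil belongs to the snapping event.
(d) Not entailed — the narrative doesn't order the watching relative to the painting.

(a), (b)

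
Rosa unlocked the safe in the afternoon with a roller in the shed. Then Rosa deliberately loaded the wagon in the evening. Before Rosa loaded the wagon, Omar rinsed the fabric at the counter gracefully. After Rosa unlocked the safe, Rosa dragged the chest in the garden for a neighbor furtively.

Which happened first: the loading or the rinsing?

the rinsing

The connectives place the rinsing before the loading.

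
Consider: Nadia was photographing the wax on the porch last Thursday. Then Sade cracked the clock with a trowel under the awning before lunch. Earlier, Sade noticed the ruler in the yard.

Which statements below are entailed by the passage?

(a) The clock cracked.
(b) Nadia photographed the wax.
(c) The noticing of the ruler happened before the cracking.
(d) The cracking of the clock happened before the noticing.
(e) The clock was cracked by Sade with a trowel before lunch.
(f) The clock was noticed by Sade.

(a), (c), (e)

(a) Entailed — 'Sade cracked the clock' is causative; it entails the inchoative 'the clock cracked'.
(b) Not entailed — 'was photographing' is progressive on an accomplishment; it does not entail the completed 'photographed'.
(c) Entailed — the narrative places the noticing before the cracking.
(d) Not entailed — the narrative places the noticing before the cracking, not after.
(e) Entailed — dropping 'under the awning' leaves a sub-description the original still satisfies.
(f) Not entailed — Sade noticed the ruler, not the clock; the clock belongs to the cracking event.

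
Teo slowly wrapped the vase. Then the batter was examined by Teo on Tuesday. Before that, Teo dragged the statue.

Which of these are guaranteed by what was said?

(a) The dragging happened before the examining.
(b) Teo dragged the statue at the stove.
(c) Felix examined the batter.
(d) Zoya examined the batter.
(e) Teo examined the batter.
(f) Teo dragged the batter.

(a) Entailed — the narrative places the dragging before the examining.
(b) Not entailed — 'at the stove' adds information not in the original event.
(c) Not entailed — the passage has Teo examining the batter, not Felix.
(d) Not entailed — the passage has Teo examining the batter, not Zoya.
(e) Entailed — dropping 'on Tuesday' leaves a sub-description the original still satisfies.
(f) Not entailed — Teo dragged the statue, not the batter; the batter belongs to the examining event.

(a), (e)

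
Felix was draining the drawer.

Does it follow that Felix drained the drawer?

no

'was draining' is progressive; for an accomplishment like 'drain the drawer', it doesn't entail completion.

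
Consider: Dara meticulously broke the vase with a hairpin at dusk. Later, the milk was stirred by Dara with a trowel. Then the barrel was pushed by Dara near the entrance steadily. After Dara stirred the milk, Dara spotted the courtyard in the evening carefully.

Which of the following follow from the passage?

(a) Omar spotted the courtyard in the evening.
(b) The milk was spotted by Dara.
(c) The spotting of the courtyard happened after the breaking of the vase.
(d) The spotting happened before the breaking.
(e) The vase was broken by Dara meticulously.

(c), (e)

(a) Not entailed — the passage has Dara spotting the courtyard, not Omar.
(b) Not entailed — Dara spotted the courtyard, not the milk; the milk belongs to the stirring event.
(c) Entailed — the narrative places the breaking before the spotting.
(d) Not entailed — the narrative places the breaking before the spotting, not after.
(e) Entailed — this follows by dropping conjuncts from the breaking event's description.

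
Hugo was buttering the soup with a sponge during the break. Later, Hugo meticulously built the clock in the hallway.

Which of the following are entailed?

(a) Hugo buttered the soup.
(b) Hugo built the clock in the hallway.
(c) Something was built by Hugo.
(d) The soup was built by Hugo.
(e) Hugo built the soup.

(a) Not entailed — 'was buttering' is progressive on an accomplishment; it does not entail the completed 'buttered'.
(b) Entailed — the original entails any weakening of itself; this just drops 'meticulously'.
(c) Entailed — this follows by dropping conjuncts from the building event's description.
(d) Not entailed — Hugo built the clock, not the soup; the soup belongs to the buttering event.
(e) Not entailed — Hugo built the clock, not the soup; the soup belongs to the buttering event.

(b), (c)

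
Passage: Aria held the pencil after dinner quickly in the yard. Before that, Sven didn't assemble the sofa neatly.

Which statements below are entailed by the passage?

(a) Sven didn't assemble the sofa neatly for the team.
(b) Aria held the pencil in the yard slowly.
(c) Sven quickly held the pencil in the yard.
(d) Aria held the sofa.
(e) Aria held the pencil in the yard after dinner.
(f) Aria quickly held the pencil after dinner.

(a), (e), (f)

(a) Entailed — under negation, adding a further restriction is entailed: if no such assembling event occurred, none occurred for the team either.
(b) Not entailed — 'slowly' adds a manner not in (and inconsistent with) the original.
(c) Not entailed — the passage has Aria holding the pencil, not Sven.
(d) Not entailed — Aria held the pencil, not the sofa; the sofa belongs to the assembling event.
(e) Entailed — dropping 'quickly' leaves a sub-description the original still satisfies.
(f) Entailed — every conjunct here is already in the original holding event.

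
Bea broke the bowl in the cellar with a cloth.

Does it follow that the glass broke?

no

Nothing is said about any glass; only the bowl is affected.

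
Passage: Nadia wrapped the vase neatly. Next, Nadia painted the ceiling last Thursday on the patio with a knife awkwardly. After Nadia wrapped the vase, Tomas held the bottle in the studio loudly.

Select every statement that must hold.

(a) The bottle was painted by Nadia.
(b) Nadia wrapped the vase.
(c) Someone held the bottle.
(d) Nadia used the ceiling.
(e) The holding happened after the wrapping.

(b), (c), (e)

(a) Not entailed — Nadia painted the ceiling, not the bottle; the bottle belongs to the holding event.
(b) Entailed — every conjunct here is already in the original wrapping event.
(c) Entailed — every conjunct here is already in the original holding event.
(d) Not entailed — the ceiling is the patient, not an instrument — Nadia used a knife.
(e) Entailed — the narrative places the wrapping before the holding.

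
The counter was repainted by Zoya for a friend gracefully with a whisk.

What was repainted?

the counter

'the counter' marks the patient of the repainting event.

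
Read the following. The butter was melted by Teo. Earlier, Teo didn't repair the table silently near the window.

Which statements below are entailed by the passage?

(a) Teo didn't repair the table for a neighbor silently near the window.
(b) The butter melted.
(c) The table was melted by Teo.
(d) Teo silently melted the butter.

(a) Entailed — under negation, adding a further restriction is entailed: if no such repairing event occurred, none occurred for a neighbor either.
(b) Entailed — 'Teo melted the butter' is causative; it entails the inchoative 'the butter melted'.
(c) Not entailed — Teo melted the butter, not the table; the table belongs to the repairing event.
(d) Not entailed — 'silently' adds information not in the original event.

(a), (b)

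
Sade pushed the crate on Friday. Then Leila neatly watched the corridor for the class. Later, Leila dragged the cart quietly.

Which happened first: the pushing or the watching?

The connectives place the pushing before the watching.

the pushing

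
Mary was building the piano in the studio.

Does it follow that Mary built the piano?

no

'was building' is progressive; for an accomplishment like 'build the piano', it doesn't entail completion.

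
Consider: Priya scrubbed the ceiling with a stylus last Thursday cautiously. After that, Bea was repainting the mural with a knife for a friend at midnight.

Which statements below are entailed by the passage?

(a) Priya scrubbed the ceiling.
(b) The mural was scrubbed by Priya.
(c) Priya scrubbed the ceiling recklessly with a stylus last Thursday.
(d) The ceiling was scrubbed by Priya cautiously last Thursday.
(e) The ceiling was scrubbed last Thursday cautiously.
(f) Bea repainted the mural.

(a) Entailed — dropping 'last Thursday', 'with a stylus', 'cautiously' leaves a sub-description the original still satisfies.
(b) Not entailed — Priya scrubbed the ceiling, not the mural; the mural belongs to the repainting event.
(c) Not entailed — 'recklessly' adds a manner not in (and inconsistent with) the original.
(d) Entailed — dropping 'with a stylus' leaves a sub-description the original still satisfies.
(e) Entailed — every conjunct here is already in the original scrubbing event.
(f) Not entailed — 'was repainting' is progressive on an accomplishment; it does not entail the completed 'repainted'.

(a), (d), (e)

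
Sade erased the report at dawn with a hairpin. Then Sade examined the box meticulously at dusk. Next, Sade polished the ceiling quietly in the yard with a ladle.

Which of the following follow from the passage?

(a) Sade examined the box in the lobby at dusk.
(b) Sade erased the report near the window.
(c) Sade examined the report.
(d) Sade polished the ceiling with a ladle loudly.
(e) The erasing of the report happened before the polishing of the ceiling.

(a) Not entailed — 'in the lobby' adds information not in the original event.
(b) Not entailed — 'near the window' adds information not in the original event.
(c) Not entailed — Sade examined the box, not the report; the report belongs to the erasing event.
(d) Not entailed — 'loudly' adds a manner not in (and inconsistent with) the original.
(e) Entailed — the narrative places the erasing before the polishing.

(e)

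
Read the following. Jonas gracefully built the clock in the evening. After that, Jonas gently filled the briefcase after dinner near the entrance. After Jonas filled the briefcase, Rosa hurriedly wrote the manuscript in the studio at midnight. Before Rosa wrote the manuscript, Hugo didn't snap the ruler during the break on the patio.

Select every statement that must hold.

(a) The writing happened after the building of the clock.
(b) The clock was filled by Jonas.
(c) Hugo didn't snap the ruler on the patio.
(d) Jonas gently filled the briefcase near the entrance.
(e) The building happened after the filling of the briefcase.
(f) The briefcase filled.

(a) Entailed — the narrative places the building before the writing.
(b) Not entailed — Jonas filled the briefcase, not the clock; the clock belongs to the building event.
(c) Not entailed — dropping 'during the break' under negation is not valid — the original leaves open that Hugo snapped the ruler some other way.
(d) Entailed — the original entails any weakening of itself; this just drops 'after dinner'.
(e) Not entailed — the narrative places the building before the filling, not after.
(f) Entailed — 'Jonas filled the briefcase' is causative; it entails the inchoative 'the briefcase filled'.

(a), (d), (f)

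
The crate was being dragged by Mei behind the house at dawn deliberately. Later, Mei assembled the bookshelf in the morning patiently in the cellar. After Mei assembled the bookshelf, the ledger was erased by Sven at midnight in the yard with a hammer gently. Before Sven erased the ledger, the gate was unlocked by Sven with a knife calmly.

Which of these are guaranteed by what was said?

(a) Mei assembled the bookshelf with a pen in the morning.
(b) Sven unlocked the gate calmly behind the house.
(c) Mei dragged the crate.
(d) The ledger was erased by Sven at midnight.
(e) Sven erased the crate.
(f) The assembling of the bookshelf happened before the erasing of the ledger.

(a) Not entailed — 'with a pen' adds information not in the original event.
(b) Not entailed — 'behind the house' adds information not in the original event.
(c) Entailed — 'drag' is an activity; 'was dragging' entails that some dragging happened, so 'dragged' holds.
(d) Entailed — this follows by dropping conjuncts from the erasing event's description.
(e) Not entailed — Sven erased the ledger, not the crate; the crate belongs to the dragging event.
(f) Entailed — the narrative places the assembling before the erasing.

(c), (d), (f)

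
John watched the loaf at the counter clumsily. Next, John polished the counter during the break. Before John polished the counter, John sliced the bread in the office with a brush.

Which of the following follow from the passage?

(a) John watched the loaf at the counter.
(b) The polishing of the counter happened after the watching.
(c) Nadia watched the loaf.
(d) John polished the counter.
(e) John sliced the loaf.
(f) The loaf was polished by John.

(a) Entailed — this follows by dropping conjuncts from the watching event's description.
(b) Entailed — the narrative places the watching before the polishing.
(c) Not entailed — the passage has John watching the loaf, not Nadia.
(d) Entailed — every conjunct here is already in the original polishing event.
(e) Not entailed — John sliced the bread, not the loaf; the loaf belongs to the watching event.
(f) Not entailed — John polished the counter, not the loaf; the loaf belongs to the watching event.

(a), (b), (d)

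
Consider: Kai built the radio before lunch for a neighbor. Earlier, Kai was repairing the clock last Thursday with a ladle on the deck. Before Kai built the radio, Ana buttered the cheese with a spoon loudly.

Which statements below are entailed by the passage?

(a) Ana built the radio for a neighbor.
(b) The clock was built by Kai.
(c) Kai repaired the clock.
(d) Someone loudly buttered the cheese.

(d)

(a) Not entailed — the passage has Kai building the radio, not Ana.
(b) Not entailed — Kai built the radio, not the clock; the clock belongs to the repairing event.
(c) Not entailed — 'was repairing' is progressive on an accomplishment; it does not entail the completed 'repaired'.
(d) Entailed — every conjunct here is already in the original buttering event.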